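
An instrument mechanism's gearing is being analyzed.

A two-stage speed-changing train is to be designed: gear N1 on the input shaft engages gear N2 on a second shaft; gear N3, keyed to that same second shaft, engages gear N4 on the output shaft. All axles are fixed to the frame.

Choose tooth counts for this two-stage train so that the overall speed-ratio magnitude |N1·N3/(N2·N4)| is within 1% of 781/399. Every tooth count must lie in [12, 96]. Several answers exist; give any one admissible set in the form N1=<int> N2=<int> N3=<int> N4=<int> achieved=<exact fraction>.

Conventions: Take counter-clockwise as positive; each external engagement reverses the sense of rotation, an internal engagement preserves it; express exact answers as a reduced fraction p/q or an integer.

N1=22 N2=14 N3=71 N4=57 achieved=781/399

design class (target 781/399): fixed-axis compound train
target = 781/399 in lowest terms: an exact hit needs N1·N3 = k·781 and N2·N4 = k·399 for one integer k, every count in [12, 96]; additionally prefer no 1:1 stage (N1 ≠ N2, N3 ≠ N4)
k = 1: no 1:1-free in-range split of k·781 and k·399 into factor pairs; take k = 2
k = 2: N1·N3 = 1562 = 22·71, N2·N4 = 798 = 14·57
achieved = 22·71/(14·57) = 781/399; |achieved − target| = 0 ≤ 781/39900 ✓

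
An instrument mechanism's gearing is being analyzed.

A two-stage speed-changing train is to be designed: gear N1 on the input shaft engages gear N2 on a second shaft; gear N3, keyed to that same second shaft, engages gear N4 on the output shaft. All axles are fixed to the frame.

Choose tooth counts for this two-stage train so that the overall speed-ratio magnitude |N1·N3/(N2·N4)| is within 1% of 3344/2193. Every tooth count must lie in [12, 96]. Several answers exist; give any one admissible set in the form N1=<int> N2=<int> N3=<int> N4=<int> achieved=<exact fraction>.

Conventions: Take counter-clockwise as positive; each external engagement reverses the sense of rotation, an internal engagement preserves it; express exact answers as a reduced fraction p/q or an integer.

N1=38 N2=43 N3=88 N4=51 achieved=3344/2193

2-stage fixed-axis compound train for ratio 3344/2193
target = 3344/2193 in lowest terms: an exact hit needs N1·N3 = k·3344 and N2·N4 = k·2193 for one integer k, every count in [12, 96]; additionally prefer no 1:1 stage (N1 ≠ N2, N3 ≠ N4)
k = 1: N1·N3 = 3344 = 38·88, N2·N4 = 2193 = 43·51
achieved = 38·88/(43·51) = 3344/2193; |achieved − target| = 0 ≤ 836/54825 ✓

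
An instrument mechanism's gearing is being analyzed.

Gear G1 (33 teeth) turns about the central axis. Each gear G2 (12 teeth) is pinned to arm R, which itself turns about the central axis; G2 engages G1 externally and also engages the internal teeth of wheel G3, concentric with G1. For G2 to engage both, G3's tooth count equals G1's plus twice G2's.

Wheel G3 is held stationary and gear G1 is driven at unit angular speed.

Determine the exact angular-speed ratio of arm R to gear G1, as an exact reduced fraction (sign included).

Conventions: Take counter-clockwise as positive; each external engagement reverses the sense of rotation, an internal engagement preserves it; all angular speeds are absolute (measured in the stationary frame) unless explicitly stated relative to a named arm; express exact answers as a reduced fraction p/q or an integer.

class = planetary set [G3 = 33+2·12 = 57; Willis about the carrier]
ring teeth: 33 + 2·12 = 57
33(ω_sun−ω_arm) = −57(ω_ring−ω_arm),  ω_ring = 0, ω_sun = 1
33(1−ω_arm) = −57(0−ω_arm)  ⇒  90·ω_arm = 33  ⇒  ω_arm = 11/30
ω_out/ω_in = 11/30

11/30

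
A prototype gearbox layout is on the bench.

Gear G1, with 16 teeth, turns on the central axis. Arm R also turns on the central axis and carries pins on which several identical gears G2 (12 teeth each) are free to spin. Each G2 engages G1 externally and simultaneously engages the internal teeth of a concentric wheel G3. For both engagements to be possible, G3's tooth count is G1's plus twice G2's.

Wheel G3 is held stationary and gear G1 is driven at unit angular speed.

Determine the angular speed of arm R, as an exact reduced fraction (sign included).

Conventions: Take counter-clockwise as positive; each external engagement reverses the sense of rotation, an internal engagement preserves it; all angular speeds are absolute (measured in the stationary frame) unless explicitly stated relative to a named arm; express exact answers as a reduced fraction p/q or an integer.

recognized (axles ride arm R): planetary set, 16/12/40 teeth
ring teeth: 16 + 2·12 = 40
16(ω_sun−ω_arm) = −40(ω_ring−ω_arm),  ω_ring = 0, ω_sun = 1
16(1−ω_arm) = −40(0−ω_arm)  ⇒  56·ω_arm = 16  ⇒  ω_arm = 2/7
exact speed ratio = 2/7

2/7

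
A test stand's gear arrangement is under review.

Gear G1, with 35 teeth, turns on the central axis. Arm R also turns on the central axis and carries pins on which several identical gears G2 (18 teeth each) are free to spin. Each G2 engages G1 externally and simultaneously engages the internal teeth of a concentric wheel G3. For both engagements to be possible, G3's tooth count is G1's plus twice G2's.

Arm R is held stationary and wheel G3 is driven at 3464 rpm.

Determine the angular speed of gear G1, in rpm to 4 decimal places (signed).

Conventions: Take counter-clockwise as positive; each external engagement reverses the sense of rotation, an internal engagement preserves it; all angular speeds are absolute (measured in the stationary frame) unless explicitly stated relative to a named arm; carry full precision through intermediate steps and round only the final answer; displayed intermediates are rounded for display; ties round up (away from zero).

recognized (axles ride arm R): planetary set, 35/18/71 teeth
normalise by the input: solve with ω_ring = 1, then scale by 3464 rpm
ring teeth: 35 + 2·18 = 71
35(ω_sun−ω_arm) = −71(ω_ring−ω_arm),  ω_arm = 0, ω_ring = 1
ω_sun = 0 − (71/35)(1−0) = -71/35
scale: ω_sun = -71/35 × 3464 rpm = -7026.9714 rpm

-7026.9714 rpm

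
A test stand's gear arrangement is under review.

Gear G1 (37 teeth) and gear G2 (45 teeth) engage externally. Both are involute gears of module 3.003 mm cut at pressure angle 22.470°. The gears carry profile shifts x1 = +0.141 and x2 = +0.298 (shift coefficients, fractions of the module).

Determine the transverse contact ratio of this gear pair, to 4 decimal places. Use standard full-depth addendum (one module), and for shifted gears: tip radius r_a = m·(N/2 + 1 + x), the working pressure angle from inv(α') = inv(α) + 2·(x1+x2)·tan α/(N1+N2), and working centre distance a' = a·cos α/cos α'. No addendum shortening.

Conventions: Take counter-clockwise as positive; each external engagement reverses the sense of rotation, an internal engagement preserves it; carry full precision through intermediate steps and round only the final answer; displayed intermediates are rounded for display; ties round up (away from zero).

class = single-mesh tooth geometry [involute pair 37T × 45T, m = 3.003]
base radii: r_b1 = 51.337714, r_b2 = 62.437760
tip radii: r_a1 = 58.981923, r_a2 = 71.465394
inv(α') = inv(22.470°) + 2·(+0.141+0.298)·tan α/(37+45) = 0.02585333  ⇒  α' = 23.85556°
a' = a·cos α / cos α' = 123.1230·cos 22.470°/cos 23.85556° = 124.403529
action lengths: √(r_a1²−r_b1²) = 29.039737, √(r_a2²−r_b2²) = 34.768213
base pitch p_b = π·m·cos α = 8.717956
CR = (29.039737 + 34.768213 − 124.403529·sin 23.85556°)/8.717956 = 1.547970
contact ratio ≈ 1.5480

1.5480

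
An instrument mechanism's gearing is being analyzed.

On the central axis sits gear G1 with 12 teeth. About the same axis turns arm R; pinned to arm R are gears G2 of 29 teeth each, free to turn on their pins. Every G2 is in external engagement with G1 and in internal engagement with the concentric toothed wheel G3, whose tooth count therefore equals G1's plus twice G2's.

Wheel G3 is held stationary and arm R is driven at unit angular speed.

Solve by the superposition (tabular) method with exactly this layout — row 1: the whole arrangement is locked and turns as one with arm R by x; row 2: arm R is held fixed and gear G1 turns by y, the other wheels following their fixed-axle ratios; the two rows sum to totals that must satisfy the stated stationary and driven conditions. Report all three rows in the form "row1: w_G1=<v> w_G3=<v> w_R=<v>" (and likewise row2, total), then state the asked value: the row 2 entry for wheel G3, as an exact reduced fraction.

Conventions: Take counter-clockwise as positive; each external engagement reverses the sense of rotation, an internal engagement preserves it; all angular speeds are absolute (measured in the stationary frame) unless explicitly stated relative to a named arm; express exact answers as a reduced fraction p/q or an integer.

planetary set (12T centre, 29T on arm, 70T internal) — Willis relation
row 1 — lock + rotate with arm: ω_sun = ω_ring = ω_arm = x
row 2: sun turns y, ring = −(12/70)·y, arm 0
boundary: total ω_ring = x − (12/70)·y = 0 and total ω_arm = x = 1  ⇒  y = 35/6, x = 1
row 2 ring = −(12/70)·35/6 = -1
totals (row 1 + row 2): sun 1 + 35/6 = 41/6, ring 1 + (-1) = 0, arm 1 + 0 = 1
asked cell (row2, ring) = -1

row1: w_G1=1 w_G3=1 w_R=1
row2: w_G1=35/6 w_G3=-1 w_R=0
total: w_G1=41/6 w_G3=0 w_R=1
asked value: -1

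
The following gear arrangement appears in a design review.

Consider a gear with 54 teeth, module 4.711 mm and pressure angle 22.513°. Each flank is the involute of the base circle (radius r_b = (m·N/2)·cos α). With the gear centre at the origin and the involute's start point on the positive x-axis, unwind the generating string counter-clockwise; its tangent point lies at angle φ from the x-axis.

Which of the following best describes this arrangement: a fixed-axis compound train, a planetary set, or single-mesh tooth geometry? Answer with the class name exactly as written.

single-mesh involute tooth geometry (54T wheel at module 4.711)
classification: single-mesh tooth geometry

single-mesh tooth geometry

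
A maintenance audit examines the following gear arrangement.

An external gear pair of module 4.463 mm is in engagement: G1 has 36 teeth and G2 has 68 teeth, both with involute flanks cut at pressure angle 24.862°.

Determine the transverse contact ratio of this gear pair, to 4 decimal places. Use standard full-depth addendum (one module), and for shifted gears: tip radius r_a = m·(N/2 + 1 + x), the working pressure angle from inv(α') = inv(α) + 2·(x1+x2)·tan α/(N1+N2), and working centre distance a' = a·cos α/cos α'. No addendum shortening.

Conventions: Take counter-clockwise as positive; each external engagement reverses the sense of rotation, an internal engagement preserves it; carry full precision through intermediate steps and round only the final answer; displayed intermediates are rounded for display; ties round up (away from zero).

topology: single-mesh involute geometry — m = 4.463, 36T/68T pair
base radii: r_b1 = 72.888890, r_b2 = 137.679015
tip radii: r_a1 = 84.797000, r_a2 = 156.205000
no profile shift: α' = α, a' = a
action lengths: √(r_a1²−r_b1²) = 43.332907, √(r_a2²−r_b2²) = 73.786793
base pitch p_b = π·m·cos α = 12.721511
CR = (43.332907 + 73.786793 − 232.076000·sin 24.86200°)/12.721511 = 1.536533
contact ratio ≈ 1.5365

1.5365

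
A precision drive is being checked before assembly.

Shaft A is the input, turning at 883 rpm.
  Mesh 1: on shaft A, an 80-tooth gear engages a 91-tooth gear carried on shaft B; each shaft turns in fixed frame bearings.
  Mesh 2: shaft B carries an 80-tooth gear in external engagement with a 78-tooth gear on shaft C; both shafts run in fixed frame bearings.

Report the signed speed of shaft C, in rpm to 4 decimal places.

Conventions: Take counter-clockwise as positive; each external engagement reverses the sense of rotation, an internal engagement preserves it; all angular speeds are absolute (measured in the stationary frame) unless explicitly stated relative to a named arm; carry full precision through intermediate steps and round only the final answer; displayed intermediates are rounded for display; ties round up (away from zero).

topology: fixed-axis compound train — 2 meshes, A→C
mesh 1 [80T→91T]: ω = 883.0000×80/91 = 776.2637 rpm, sense flips to −
mesh 2 [80T→78T]: ω = 776.2637×80/78 = 796.1679 rpm, sense flips to +
signed output speed = +796.1679 rpm

+796.1679 rpm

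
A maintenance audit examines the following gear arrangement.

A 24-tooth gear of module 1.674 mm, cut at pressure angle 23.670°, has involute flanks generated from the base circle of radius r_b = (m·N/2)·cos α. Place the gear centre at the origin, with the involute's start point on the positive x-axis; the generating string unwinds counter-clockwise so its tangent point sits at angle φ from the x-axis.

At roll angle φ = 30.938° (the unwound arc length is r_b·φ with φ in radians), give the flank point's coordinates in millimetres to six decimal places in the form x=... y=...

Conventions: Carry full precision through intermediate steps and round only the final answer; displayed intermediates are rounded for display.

x=20.887831 y=0.937656

single-mesh involute tooth geometry (24T wheel at module 1.674)
pitch radius r_p = m·N/2 = 1.674·24/2 = 20.088000
base radius r_b = r_p·cos α = 20.088000·cos 23.670° = 18.398055
roll angle φ = 30.938° = 0.53996996 rad
x = r_b·(cos φ + φ·sin φ) = 20.887831
y = r_b·(sin φ − φ·cos φ) = 0.937656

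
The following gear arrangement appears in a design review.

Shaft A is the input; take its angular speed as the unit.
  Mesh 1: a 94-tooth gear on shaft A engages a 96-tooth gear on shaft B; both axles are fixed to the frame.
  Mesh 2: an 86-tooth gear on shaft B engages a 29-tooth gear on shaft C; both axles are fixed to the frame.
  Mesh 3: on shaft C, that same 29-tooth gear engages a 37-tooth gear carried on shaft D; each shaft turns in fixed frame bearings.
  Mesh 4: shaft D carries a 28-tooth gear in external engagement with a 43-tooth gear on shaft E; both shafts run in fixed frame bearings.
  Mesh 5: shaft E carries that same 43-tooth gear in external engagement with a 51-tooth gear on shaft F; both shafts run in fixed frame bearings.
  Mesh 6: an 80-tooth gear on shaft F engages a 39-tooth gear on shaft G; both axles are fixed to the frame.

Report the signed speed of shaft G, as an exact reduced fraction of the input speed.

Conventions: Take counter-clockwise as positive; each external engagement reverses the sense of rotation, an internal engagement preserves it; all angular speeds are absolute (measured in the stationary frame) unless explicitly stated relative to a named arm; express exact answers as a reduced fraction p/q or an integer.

6-mesh fixed-axis compound train (all bearings frame-fixed)
mesh 1 [94T→96T]: |ω|/ω_in = 1×94/96 = 47/48, sense flips to −
mesh 2 [86T→29T]: |ω|/ω_in = (47/48)×86/29 = 2021/696, sense flips to +
mesh 3 [29T→37T]: |ω|/ω_in = (2021/696)×29/37 = 2021/888, sense flips to −
mesh 4 [28T→43T]: |ω|/ω_in = (2021/888)×28/43 = 329/222, sense flips to +
mesh 5 [43T→51T]: |ω|/ω_in = (329/222)×43/51 = 14147/11322, sense flips to −
mesh 6 [80T→39T]: |ω|/ω_in = (14147/11322)×80/39 = 565880/220779, sense flips to +
signed output speed (× input speed) = 565880/220779

565880/220779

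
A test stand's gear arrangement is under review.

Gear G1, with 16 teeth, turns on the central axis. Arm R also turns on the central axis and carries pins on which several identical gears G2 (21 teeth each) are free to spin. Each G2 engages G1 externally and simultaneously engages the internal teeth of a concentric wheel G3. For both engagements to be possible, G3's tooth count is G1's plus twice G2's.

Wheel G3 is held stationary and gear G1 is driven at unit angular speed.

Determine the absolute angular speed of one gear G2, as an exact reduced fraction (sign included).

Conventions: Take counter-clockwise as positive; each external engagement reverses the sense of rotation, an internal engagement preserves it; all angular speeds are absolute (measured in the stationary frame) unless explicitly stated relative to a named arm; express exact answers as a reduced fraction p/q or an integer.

class = planetary set [G3 = 16+2·21 = 58; Willis about the carrier]
ring teeth: 16 + 2·21 = 58
16(ω_sun−ω_arm) = −58(ω_ring−ω_arm),  ω_ring = 0, ω_sun = 1
16(1−ω_arm) = −58(0−ω_arm)  ⇒  74·ω_arm = 16  ⇒  ω_arm = 8/37
sun–planet mesh: 16·(1−8/37) = −21·(ω_p−ω_arm)  ⇒  ω_p−ω_arm = -464/777
ω_p = 8/37 − 464/777 = -8/21
exact speed ratio = -8/21

-8/21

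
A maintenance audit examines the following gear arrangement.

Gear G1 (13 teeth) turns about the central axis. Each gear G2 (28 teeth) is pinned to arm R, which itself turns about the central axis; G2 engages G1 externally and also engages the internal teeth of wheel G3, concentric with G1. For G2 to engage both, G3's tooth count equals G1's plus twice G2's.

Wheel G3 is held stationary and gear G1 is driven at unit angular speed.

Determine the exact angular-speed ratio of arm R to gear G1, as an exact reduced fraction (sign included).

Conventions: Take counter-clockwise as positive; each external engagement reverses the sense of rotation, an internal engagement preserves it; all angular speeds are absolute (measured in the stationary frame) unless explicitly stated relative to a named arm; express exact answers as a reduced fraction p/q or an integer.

13/82

planetary set (13T centre, 28T on arm, 69T internal) — Willis relation
ring teeth: 13 + 2·28 = 69
13(ω_sun−ω_arm) = −69(ω_ring−ω_arm),  ω_ring = 0, ω_sun = 1
13(1−ω_arm) = −69(0−ω_arm)  ⇒  82·ω_arm = 13  ⇒  ω_arm = 13/82
ω_out/ω_in = 13/82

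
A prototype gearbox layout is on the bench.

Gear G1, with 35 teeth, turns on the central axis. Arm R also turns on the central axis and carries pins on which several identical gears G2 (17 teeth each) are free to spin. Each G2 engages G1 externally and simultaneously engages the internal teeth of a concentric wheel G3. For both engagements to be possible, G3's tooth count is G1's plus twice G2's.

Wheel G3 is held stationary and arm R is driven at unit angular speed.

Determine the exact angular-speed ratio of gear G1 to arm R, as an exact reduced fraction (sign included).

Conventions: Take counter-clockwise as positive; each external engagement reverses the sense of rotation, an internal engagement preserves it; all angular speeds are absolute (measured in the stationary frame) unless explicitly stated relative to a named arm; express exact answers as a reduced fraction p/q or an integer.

104/35

planetary set (35T centre, 17T on arm, 69T internal) — Willis relation
ring teeth: 35 + 2·17 = 69
35(ω_sun−ω_arm) = −69(ω_ring−ω_arm),  ω_ring = 0, ω_arm = 1
ω_sun = 1 − (69/35)(0−1) = 104/35
ω_out/ω_in = 104/35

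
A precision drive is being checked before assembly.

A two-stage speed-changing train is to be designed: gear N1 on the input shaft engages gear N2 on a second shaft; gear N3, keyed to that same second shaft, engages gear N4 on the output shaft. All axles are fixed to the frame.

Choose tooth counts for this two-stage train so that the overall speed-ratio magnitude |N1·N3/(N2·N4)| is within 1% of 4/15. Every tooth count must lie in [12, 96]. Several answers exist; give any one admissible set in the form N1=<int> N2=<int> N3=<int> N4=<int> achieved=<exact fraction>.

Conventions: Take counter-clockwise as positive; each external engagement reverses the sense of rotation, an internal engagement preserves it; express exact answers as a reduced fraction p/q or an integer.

N1=12 N2=15 N3=12 N4=36 achieved=4/15

topology: fixed-axis compound train — 2 stages, target 4/15
target = 4/15 in lowest terms: an exact hit needs N1·N3 = k·4 and N2·N4 = k·15 for one integer k, every count in [12, 96]; additionally prefer no 1:1 stage (N1 ≠ N2, N3 ≠ N4)
k = 1…35: no 1:1-free in-range split of k·4 and k·15 into factor pairs; take k = 36
k = 36: N1·N3 = 144 = 12·12, N2·N4 = 540 = 15·36
achieved = 12·12/(15·36) = 4/15; |achieved − target| = 0 ≤ 1/375 ✓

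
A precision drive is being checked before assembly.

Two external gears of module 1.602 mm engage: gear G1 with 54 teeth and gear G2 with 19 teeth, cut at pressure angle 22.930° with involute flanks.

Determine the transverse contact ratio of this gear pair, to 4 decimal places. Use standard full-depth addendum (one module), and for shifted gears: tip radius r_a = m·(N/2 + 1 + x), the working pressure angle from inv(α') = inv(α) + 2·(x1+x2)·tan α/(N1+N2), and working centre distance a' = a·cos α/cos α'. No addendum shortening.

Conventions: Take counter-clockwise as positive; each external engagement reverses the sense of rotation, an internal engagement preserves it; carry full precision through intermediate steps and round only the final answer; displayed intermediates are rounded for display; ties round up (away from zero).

1.5398

single-mesh involute tooth geometry (54T engaging 19T at module 1.602)
base radii: r_b1 = 39.836135, r_b2 = 14.016418
tip radii: r_a1 = 44.856000, r_a2 = 16.821000
no profile shift: α' = α, a' = a
action lengths: √(r_a1²−r_b1²) = 20.618998, √(r_a2²−r_b2²) = 9.299789
base pitch p_b = π·m·cos α = 4.635145
CR = (20.618998 + 9.299789 − 58.473000·sin 22.93000°)/4.635145 = 1.539831
contact ratio ≈ 1.5398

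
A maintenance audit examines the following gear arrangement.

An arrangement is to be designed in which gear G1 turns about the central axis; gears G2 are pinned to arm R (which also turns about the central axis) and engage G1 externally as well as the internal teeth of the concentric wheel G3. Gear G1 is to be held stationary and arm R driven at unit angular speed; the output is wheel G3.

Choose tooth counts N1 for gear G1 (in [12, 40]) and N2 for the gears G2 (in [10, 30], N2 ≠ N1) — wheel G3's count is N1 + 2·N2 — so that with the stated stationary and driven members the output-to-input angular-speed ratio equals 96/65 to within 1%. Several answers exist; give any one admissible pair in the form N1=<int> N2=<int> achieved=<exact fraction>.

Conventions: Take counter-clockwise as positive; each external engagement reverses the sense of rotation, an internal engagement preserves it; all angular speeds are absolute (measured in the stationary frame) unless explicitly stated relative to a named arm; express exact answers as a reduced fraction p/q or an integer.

planetary set to be sized for 96/65 (Willis relation)
Willis with ω_sun = 0: ω_ring/ω_arm = (N1+N3)/N3; set equal to 96/65  ⇒  N3/N1 = 1/(96/65 − 1) = 65/31
N3 = N1 + 2·N2  ⇒  N2/N1 = (N3/N1 − 1)/2 = (65/31 − 1)/2 = 17/31
smallest multiple with N1 ≥ 12 and N2 ≥ 10: k = 1  ⇒  N1 = 1·31 = 31, N2 = 1·17 = 17 (N1 ≤ 40, N2 ≤ 30, N2 ≠ N1 ✓), N3 = 31 + 2·17 = 65
check: (N1+N3)/N3 with N1 = 31, N3 = 65 gives 96/65; |achieved − target| = 0 ≤ 24/1625 ✓

N1=31 N2=17 achieved=96/65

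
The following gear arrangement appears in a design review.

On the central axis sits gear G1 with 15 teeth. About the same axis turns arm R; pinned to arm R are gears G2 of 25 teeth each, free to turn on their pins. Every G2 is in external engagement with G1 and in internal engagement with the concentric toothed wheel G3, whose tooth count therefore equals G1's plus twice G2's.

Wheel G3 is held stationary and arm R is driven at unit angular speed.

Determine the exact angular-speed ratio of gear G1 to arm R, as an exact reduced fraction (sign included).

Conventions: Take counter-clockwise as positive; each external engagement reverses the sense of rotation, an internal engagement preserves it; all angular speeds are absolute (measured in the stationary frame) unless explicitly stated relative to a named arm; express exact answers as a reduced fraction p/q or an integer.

recognized (axles ride arm R): planetary set, 15/25/65 teeth
ring teeth: 15 + 2·25 = 65
15(ω_sun−ω_arm) = −65(ω_ring−ω_arm),  ω_ring = 0, ω_arm = 1
ω_sun = 1 − (65/15)(0−1) = 16/3
ω_out/ω_in = 16/3

16/3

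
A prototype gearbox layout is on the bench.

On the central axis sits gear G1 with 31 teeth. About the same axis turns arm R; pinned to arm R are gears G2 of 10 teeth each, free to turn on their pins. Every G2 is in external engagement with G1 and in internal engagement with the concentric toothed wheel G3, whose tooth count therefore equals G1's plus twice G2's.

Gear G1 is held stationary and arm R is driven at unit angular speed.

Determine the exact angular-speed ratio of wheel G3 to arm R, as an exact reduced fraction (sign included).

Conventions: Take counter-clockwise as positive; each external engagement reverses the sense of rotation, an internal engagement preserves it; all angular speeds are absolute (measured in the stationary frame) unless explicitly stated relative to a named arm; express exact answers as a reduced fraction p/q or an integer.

recognized (axles ride arm R): planetary set, 31/10/51 teeth
ring teeth: 31 + 2·10 = 51
31(ω_sun−ω_arm) = −51(ω_ring−ω_arm),  ω_sun = 0, ω_arm = 1
ω_ring = 1 − (31/51)(0−1) = 82/51
ω_out/ω_in = 82/51

82/51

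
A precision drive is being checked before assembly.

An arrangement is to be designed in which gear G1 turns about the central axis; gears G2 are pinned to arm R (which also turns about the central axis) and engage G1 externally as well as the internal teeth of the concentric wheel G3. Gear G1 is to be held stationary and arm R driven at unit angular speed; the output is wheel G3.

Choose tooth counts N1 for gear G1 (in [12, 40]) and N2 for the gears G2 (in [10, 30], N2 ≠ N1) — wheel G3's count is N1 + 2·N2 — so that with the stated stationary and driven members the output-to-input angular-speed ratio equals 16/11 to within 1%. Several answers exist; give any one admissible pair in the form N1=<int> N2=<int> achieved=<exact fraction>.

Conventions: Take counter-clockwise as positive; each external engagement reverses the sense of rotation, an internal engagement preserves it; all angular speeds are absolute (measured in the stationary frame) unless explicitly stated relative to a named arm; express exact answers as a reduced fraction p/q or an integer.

topology: planetary set — design target 16/11, arm = carrier (Willis)
Willis with ω_sun = 0: ω_ring/ω_arm = (N1+N3)/N3; set equal to 16/11  ⇒  N3/N1 = 1/(16/11 − 1) = 11/5
N3 = N1 + 2·N2  ⇒  N2/N1 = (N3/N1 − 1)/2 = (11/5 − 1)/2 = 3/5
smallest multiple with N1 ≥ 12 and N2 ≥ 10: k = 4  ⇒  N1 = 4·5 = 20, N2 = 4·3 = 12 (N1 ≤ 40, N2 ≤ 30, N2 ≠ N1 ✓), N3 = 20 + 2·12 = 44
check: (N1+N3)/N3 with N1 = 20, N3 = 44 gives 16/11; |achieved − target| = 0 ≤ 4/275 ✓

N1=20 N2=12 achieved=16/11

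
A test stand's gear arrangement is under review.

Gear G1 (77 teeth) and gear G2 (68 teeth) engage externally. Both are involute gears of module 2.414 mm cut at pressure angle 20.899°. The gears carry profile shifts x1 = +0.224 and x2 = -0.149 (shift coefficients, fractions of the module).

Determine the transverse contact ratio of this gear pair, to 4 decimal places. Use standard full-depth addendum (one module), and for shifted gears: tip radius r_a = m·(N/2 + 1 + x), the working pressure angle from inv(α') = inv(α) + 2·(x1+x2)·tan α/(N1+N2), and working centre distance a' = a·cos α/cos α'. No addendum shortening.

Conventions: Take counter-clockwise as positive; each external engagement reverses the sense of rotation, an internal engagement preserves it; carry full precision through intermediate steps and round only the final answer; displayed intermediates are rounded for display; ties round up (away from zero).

1.7493

recognized (one external pair, fixed centres): single-mesh tooth geometry, m = 2.414, N1 = 77, N2 = 68
base radii: r_b1 = 86.824608, r_b2 = 76.676277
tip radii: r_a1 = 95.893736, r_a2 = 84.130314
inv(α') = inv(20.899°) + 2·(+0.224-0.149)·tan α/(77+68) = 0.01748152  ⇒  α' = 21.05298°
a' = a·cos α / cos α' = 175.0150·cos 20.899°/cos 21.05298° = 175.195414
action lengths: √(r_a1²−r_b1²) = 40.707444, √(r_a2²−r_b2²) = 34.621644
base pitch p_b = π·m·cos α = 7.084871
CR = (40.707444 + 34.621644 − 175.195414·sin 21.05298°)/7.084871 = 1.749285
contact ratio ≈ 1.7493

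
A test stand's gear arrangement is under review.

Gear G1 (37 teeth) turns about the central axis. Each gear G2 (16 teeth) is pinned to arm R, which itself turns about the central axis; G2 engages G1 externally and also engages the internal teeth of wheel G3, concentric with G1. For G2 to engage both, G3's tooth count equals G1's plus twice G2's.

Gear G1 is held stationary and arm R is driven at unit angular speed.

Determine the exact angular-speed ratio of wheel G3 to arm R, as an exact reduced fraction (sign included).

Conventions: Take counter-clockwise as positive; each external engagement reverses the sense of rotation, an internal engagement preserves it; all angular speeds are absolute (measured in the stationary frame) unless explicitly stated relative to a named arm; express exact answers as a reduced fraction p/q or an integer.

106/69

class = planetary set [G3 = 37+2·16 = 69; Willis about the carrier]
ring teeth: 37 + 2·16 = 69
37(ω_sun−ω_arm) = −69(ω_ring−ω_arm),  ω_sun = 0, ω_arm = 1
ω_ring = 1 − (37/69)(0−1) = 106/69
ω_out/ω_in = 106/69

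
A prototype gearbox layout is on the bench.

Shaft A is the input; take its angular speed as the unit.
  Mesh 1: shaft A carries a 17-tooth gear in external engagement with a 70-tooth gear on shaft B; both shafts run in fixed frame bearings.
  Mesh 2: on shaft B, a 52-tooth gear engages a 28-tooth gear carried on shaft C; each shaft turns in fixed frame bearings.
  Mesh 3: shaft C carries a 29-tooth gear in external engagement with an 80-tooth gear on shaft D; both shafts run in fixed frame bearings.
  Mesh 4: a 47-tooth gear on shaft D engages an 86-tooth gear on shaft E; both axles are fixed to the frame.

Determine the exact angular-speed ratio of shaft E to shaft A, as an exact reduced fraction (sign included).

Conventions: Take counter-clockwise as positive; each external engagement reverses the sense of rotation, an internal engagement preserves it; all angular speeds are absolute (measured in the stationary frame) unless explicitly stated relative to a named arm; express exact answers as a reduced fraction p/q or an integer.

301223/3371200

class = fixed-axis compound train [4 meshes; 4 ratios multiply, 4 sense flips]
mesh 1 [17T→70T]: running ratio 17/70, sense −
mesh 2 [52T→28T]: running ratio 221/490, sense +
mesh 3 [29T→80T]: running ratio 6409/39200, sense −
mesh 4 [47T→86T]: running ratio 301223/3371200, sense +
ω_out/ω_in = 301223/3371200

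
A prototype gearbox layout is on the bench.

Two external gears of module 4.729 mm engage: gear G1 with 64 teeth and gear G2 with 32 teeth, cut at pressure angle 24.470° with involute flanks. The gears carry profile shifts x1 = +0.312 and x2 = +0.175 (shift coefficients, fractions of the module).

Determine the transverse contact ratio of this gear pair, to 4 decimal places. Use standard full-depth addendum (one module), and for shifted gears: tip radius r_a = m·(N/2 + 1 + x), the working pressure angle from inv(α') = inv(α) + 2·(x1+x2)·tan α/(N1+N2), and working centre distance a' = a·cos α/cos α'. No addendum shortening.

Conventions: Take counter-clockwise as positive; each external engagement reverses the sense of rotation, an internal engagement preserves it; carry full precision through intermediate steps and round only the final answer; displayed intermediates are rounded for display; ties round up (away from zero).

single-mesh involute tooth geometry (64T engaging 32T at module 4.729)
base radii: r_b1 = 137.735459, r_b2 = 68.867729
tip radii: r_a1 = 157.532448, r_a2 = 81.220575
inv(α') = inv(24.470°) + 2·(+0.312+0.175)·tan α/(64+32) = 0.03262930  ⇒  α' = 25.67807°
a' = a·cos α / cos α' = 226.9920·cos 24.470°/cos 25.67807° = 229.242498
action lengths: √(r_a1²−r_b1²) = 76.455318, √(r_a2²−r_b2²) = 43.058305
base pitch p_b = π·m·cos α = 13.522147
CR = (76.455318 + 43.058305 − 229.242498·sin 25.67807°)/13.522147 = 1.492338
contact ratio ≈ 1.4923

1.4923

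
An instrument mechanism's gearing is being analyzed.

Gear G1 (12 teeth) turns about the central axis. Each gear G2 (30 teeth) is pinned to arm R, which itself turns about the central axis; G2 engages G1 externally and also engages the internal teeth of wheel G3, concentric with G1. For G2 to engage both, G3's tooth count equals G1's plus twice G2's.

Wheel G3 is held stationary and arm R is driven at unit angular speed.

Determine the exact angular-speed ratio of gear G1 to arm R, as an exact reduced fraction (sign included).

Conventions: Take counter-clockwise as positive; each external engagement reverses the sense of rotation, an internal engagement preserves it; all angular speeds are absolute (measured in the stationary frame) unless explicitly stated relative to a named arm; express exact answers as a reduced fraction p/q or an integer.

7

class = planetary set [G3 = 12+2·30 = 72; Willis about the carrier]
ring teeth: 12 + 2·30 = 72
12(ω_sun−ω_arm) = −72(ω_ring−ω_arm),  ω_ring = 0, ω_arm = 1
ω_sun = 1 − (72/12)(0−1) = 7
ω_out/ω_in = 7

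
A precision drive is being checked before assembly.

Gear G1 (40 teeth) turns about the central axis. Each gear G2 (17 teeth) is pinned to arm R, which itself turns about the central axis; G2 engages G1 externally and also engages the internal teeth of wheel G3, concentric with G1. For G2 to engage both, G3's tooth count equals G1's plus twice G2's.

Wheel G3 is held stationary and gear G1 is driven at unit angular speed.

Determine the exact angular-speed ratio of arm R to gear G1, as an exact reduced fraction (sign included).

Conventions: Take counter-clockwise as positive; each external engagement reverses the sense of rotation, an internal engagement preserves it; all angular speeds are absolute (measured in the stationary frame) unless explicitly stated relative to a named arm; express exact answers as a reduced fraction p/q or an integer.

20/57

recognized (axles ride arm R): planetary set, 40/17/74 teeth
ring teeth: 40 + 2·17 = 74
40(ω_sun−ω_arm) = −74(ω_ring−ω_arm),  ω_ring = 0, ω_sun = 1
40(1−ω_arm) = −74(0−ω_arm)  ⇒  114·ω_arm = 40  ⇒  ω_arm = 20/57
ω_out/ω_in = 20/57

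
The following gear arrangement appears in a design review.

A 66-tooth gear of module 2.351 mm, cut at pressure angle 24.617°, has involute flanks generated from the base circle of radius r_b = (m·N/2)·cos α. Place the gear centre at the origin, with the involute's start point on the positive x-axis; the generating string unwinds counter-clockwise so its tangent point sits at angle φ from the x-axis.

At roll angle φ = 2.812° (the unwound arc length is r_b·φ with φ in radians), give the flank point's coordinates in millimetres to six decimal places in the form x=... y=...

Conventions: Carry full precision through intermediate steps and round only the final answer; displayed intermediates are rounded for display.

class = single-mesh tooth geometry [base-circle involute, m = 2.351, 66T]
pitch radius r_p = m·N/2 = 2.351·66/2 = 77.583000
base radius r_b = r_p·cos α = 77.583000·cos 24.617° = 70.531679
roll angle φ = 2.812° = 0.04907866 rad
x = r_b·(cos φ + φ·sin φ) = 70.616574
y = r_b·(sin φ − φ·cos φ) = 0.002779

x=70.616574 y=0.002779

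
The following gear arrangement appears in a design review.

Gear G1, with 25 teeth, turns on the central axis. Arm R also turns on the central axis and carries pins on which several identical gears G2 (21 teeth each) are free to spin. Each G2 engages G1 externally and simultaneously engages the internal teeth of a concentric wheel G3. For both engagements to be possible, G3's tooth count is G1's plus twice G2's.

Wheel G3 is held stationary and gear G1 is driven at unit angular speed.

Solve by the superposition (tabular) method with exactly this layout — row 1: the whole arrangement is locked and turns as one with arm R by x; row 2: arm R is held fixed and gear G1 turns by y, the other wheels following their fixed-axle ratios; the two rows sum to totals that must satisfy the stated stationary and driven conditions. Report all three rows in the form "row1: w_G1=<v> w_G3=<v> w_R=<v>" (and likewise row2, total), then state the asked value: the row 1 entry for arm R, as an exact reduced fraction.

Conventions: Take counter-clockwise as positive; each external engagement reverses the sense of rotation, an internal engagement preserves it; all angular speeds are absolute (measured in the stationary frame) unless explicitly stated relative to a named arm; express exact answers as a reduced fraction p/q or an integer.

recognized (axles ride arm R): planetary set, 25/21/67 teeth
row 1: whole set turns with the arm by x
row 2 (arm held, sun turns y): ω_ring = −(25/67)·y, ω_arm = 0
boundary: total ω_ring = x − (25/67)·y = 0 and total ω_sun = x + y = 1  ⇒  y = 67/92, x = 25/92
row 2 ring = −(25/67)·67/92 = -25/92
totals (row 1 + row 2): sun 25/92 + 67/92 = 1, ring 25/92 + (-25/92) = 0, arm 25/92 + 0 = 25/92
asked cell (row1, arm) = 25/92

row1: w_G1=25/92 w_G3=25/92 w_R=25/92
row2: w_G1=67/92 w_G3=-25/92 w_R=0
total: w_G1=1 w_G3=0 w_R=25/92
asked value: 25/92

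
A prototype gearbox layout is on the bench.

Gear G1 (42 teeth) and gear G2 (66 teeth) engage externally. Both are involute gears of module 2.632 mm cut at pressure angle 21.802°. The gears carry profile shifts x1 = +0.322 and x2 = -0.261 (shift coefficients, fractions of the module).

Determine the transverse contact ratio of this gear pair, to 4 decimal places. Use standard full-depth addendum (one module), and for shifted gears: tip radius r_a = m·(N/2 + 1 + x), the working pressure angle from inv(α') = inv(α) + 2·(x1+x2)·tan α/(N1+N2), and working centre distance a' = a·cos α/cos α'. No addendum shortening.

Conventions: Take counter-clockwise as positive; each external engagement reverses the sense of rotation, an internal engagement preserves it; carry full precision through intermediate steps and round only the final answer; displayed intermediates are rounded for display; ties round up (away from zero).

class = single-mesh tooth geometry [involute pair 42T × 66T, m = 2.632]
base radii: r_b1 = 51.318552, r_b2 = 80.643439
tip radii: r_a1 = 58.751504, r_a2 = 88.801048
inv(α') = inv(21.802°) + 2·(+0.322-0.261)·tan α/(42+66) = 0.01994714  ⇒  α' = 21.96249°
a' = a·cos α / cos α' = 142.1280·cos 21.802°/cos 21.96249° = 142.287991
action lengths: √(r_a1²−r_b1²) = 28.603242, √(r_a2²−r_b2²) = 37.178783
base pitch p_b = π·m·cos α = 7.677237
CR = (28.603242 + 37.178783 − 142.287991·sin 21.96249°)/7.677237 = 1.636836
contact ratio ≈ 1.6368

1.6368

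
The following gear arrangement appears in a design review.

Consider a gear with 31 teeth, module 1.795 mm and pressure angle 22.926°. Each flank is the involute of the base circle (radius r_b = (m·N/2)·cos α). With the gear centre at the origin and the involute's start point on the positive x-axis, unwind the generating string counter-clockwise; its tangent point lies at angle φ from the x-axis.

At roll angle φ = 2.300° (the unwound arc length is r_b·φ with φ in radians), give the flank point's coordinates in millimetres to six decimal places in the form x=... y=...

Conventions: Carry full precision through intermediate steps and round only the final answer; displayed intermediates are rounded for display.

x=25.645403 y=0.000552

topology: single-mesh involute geometry — m = 1.795, N = 31
pitch radius r_p = m·N/2 = 1.795·31/2 = 27.822500
base radius r_b = r_p·cos α = 27.822500·cos 22.926° = 25.624765
roll angle φ = 2.300° = 0.04014257 rad
x = r_b·(cos φ + φ·sin φ) = 25.645403
y = r_b·(sin φ − φ·cos φ) = 0.000552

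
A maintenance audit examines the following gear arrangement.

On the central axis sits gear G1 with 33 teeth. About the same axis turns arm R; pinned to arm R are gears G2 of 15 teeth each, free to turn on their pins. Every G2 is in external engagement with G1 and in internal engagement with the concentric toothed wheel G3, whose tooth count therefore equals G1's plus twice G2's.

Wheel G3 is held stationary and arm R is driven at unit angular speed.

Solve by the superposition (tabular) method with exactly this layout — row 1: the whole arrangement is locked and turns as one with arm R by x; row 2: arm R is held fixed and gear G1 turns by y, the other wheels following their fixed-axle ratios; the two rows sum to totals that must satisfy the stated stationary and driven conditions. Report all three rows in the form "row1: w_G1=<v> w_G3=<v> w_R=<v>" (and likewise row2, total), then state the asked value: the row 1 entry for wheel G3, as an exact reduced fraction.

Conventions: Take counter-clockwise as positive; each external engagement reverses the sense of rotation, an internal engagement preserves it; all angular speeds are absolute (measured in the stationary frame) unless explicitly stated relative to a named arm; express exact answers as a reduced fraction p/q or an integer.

planetary set (33T centre, 15T on arm, 63T internal) — Willis relation
superposition row 1 [locked train]: every member turns x
row 2 — arm fixed, fixed-axis ratios: sun y, ring −(33/63)·y, arm 0
boundary: total ω_ring = x − (33/63)·y = 0 and total ω_arm = x = 1  ⇒  y = 21/11, x = 1
row 2 ring = −(33/63)·21/11 = -1
totals (row 1 + row 2): sun 1 + 21/11 = 32/11, ring 1 + (-1) = 0, arm 1 + 0 = 1
asked cell (row1, ring) = 1

row1: w_G1=1 w_G3=1 w_R=1
row2: w_G1=21/11 w_G3=-1 w_R=0
total: w_G1=32/11 w_G3=0 w_R=1
asked value: 1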